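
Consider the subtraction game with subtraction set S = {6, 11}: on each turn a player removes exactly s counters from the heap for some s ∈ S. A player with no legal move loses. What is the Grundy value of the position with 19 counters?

n :  0  1  2  3  4  5  6  7  8  9 10 11 12 13 14 15 16 17 18 19
G :  0  0  0  0  0  0  1  1  1  1  1  1  2  2  2  2  2  0  0  0

0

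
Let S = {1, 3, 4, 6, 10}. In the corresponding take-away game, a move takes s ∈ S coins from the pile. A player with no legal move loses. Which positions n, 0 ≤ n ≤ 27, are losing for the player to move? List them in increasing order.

G(0) = 0
G(1) = mex{0} = 1
G(2) = mex{1} = 0
G(3) = mex{0,0} = 1
G(4) = mex{1,1,0} = 2
G(5) = mex{2,0,1} = 3
G(6) = mex{3,1,0,0} = 2
G(7) = mex{2,2,1,1} = 0
G(8) = mex{0,3,2,0} = 1
G(9) = mex{1,2,3,1} = 0
G(10) = mex{0,0,2,2,0} = 1
G(11) = mex{1,1,0,3,1} = 2
G(12) = mex{2,0,1,2,0} = 3
G(13) = mex{3,1,0,0,1} = 2
G(14) = mex{2,2,1,1,2} = 0
G(15) = mex{0,3,2,0,3} = 1
G(16) = mex{1,2,3,1,2} = 0
G(17) = mex{0,0,2,2,0} = 1
G(18) = mex{1,1,0,3,1} = 2
G(19) = mex{2,0,1,2,0} = 3
G(20) = mex{3,1,0,0,1} = 2
G(21) = mex{2,2,1,1,2} = 0
G(22) = mex{0,3,2,0,3} = 1
G(23) = mex{1,2,3,1,2} = 0
G(24) = mex{0,0,2,2,0} = 1
G(25) = mex{1,1,0,3,1} = 2
G(26) = mex{2,0,1,2,0} = 3
G(27) = mex{3,1,0,0,1} = 2
P-positions are exactly the n with G(n) = 0.

0, 2, 7, 9, 14, 16, 21, 23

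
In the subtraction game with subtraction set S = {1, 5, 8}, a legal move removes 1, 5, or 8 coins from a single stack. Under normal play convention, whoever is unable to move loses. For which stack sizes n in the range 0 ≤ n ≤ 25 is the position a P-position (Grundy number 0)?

0, 2, 4, 6, 13, 15, 17, 19

G(0) = 0
G(1) = mex{0} = 1
G(2) = mex{1} = 0
G(3) = mex{0} = 1
G(4) = mex{1} = 0
G(5) = mex{0,0} = 1
G(6) = mex{1,1} = 0
G(7) = mex{0,0} = 1
G(8) = mex{1,1,0} = 2
G(9) = mex{2,0,1} = 3
G(10) = mex{3,1,0} = 2
G(11) = mex{2,0,1} = 3
G(12) = mex{3,1,0} = 2
G(13) = mex{2,2,1} = 0
G(14) = mex{0,3,0} = 1
G(15) = mex{1,2,1} = 0
G(16) = mex{0,3,2} = 1
G(17) = mex{1,2,3} = 0
G(18) = mex{0,0,2} = 1
G(19) = mex{1,1,3} = 0
G(20) = mex{0,0,2} = 1
G(21) = mex{1,1,0} = 2
G(22) = mex{2,0,1} = 3
G(23) = mex{3,1,0} = 2
G(24) = mex{2,0,1} = 3
G(25) = mex{3,1,0} = 2
P-positions are exactly the n with G(n) = 0.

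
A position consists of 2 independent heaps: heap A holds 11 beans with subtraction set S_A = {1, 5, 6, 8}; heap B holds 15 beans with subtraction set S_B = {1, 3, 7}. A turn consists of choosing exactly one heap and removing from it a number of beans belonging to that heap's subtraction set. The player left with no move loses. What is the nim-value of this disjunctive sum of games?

Heap A, S = {1, 5, 6, 8}:
n :  0  1  2  3  4  5  6  7  8  9 10 11
G :  0  1  0  1  0  1  2  3  2  3  2  0
G_A(11) = 0.
Heap B, S = {1, 3, 7}:
n :  0  1  2  3  4  5  6  7  8  9 10 11 12 13 14 15
G :  0  1  0  1  0  1  0  1  0  1  0  1  0  1  0  1
G_B(15) = 1.
Combined Grundy value = 0 ⊕ 1 = 1.

1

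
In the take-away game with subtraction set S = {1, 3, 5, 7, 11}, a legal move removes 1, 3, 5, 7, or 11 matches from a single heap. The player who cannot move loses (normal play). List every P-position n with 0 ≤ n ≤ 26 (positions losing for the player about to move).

0, 2, 4, 6, 8, 10, 12, 14, 16, 18, 20, 22, 24, 26

G(0) = 0
G(1) = mex{0} = 1
G(2) = mex{1} = 0
G(3) = mex{0,0} = 1
G(4) = mex{1,1} = 0
G(5) = mex{0,0,0} = 1
G(6) = mex{1,1,1} = 0
G(7) = mex{0,0,0,0} = 1
G(8) = mex{1,1,1,1} = 0
G(9) = mex{0,0,0,0} = 1
G(10) = mex{1,1,1,1} = 0
G(11) = mex{0,0,0,0,0} = 1
G(12) = mex{1,1,1,1,1} = 0
G(13) = mex{0,0,0,0,0} = 1
G(14) = mex{1,1,1,1,1} = 0
G(15) = mex{0,0,0,0,0} = 1
G(16) = mex{1,1,1,1,1} = 0
G(17) = mex{0,0,0,0,0} = 1
G(18) = mex{1,1,1,1,1} = 0
G(19) = mex{0,0,0,0,0} = 1
G(20) = mex{1,1,1,1,1} = 0
G(21) = mex{0,0,0,0,0} = 1
G(22) = mex{1,1,1,1,1} = 0
G(23) = mex{0,0,0,0,0} = 1
G(24) = mex{1,1,1,1,1} = 0
G(25) = mex{0,0,0,0,0} = 1
G(26) = mex{1,1,1,1,1} = 0
P-positions are exactly the n with G(n) = 0.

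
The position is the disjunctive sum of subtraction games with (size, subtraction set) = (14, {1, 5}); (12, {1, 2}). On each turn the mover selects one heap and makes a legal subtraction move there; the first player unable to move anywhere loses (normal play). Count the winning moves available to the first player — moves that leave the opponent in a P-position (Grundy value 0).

0

Heap A, S = {1, 5}:
n :  0  1  2  3  4  5  6  7  8  9 10 11 12 13 14
G :  0  1  0  1  0  1  0  1  0  1  0  1  0  1  0
G_A(14) = 0.
Heap B, S = {1, 2}:
n :  0  1  2  3  4  5  6  7  8  9 10 11 12
G :  0  1  2  0  1  2  0  1  2  0  1  2  0
G_B(12) = 0.
Combined Grundy value = 0 ⊕ 0 = 0.
A winning move leaves total XOR = 0, i.e. changes one component's Grundy value g to g ⊕ X where X is the current total.
Heap A: target g' = 0⊕0 = 0, but every legal move changes the Grundy value (mex property), so 0 moves.
Heap B: target g' = 0⊕0 = 0, but every legal move changes the Grundy value (mex property), so 0 moves.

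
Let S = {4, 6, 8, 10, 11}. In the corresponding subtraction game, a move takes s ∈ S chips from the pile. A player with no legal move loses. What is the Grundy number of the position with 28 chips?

3

n :  0  1  2  3  4  5  6  7  8  9 10 11 12 13 14 15 16 17 18 19 20 21 22 23 24 25 26 27 28
G :  0  0  0  0  1  1  1  1  2  2  2  2  3  3  3  0  0  0  0  1  1  1  1  2  2  2  2  3  3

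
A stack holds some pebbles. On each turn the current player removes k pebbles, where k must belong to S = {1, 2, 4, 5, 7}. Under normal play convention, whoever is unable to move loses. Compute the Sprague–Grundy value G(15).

0

G(0) = 0
G(1) = mex{0} = 1
G(2) = mex{1,0} = 2
G(3) = mex{2,1} = 0
G(4) = mex{0,2,0} = 1
G(5) = mex{1,0,1,0} = 2
G(6) = mex{2,1,2,1} = 0
G(7) = mex{0,2,0,2,0} = 1
G(8) = mex{1,0,1,0,1} = 2
G(9) = mex{2,1,2,1,2} = 0
G(10) = mex{0,2,0,2,0} = 1
G(11) = mex{1,0,1,0,1} = 2
G(12) = mex{2,1,2,1,2} = 0
G(13) = mex{0,2,0,2,0} = 1
G(14) = mex{1,0,1,0,1} = 2
G(15) = mex{2,1,2,1,2} = 0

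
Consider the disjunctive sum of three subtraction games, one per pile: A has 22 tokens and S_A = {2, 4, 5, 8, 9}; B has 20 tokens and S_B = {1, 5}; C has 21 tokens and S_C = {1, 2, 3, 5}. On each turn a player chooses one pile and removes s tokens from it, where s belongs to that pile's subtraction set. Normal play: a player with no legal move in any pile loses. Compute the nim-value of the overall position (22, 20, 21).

Pile A, S = {2, 4, 5, 8, 9}:
G(0) = 0
G(1) = mex{} = 0
G(2) = mex{0} = 1
G(3) = mex{0} = 1
G(4) = mex{1,0} = 2
G(5) = mex{1,0,0} = 2
G(6) = mex{2,1,0} = 3
G(7) = mex{2,1,1} = 0
G(8) = mex{3,2,1,0} = 4
G(9) = mex{0,2,2,0,0} = 1
G(10) = mex{4,3,2,1,0} = 5
G(11) = mex{1,0,3,1,1} = 2
G(12) = mex{5,4,0,2,1} = 3
G(13) = mex{2,1,4,2,2} = 0
G(14) = mex{3,5,1,3,2} = 0
G(15) = mex{0,2,5,0,3} = 1
G(16) = mex{0,3,2,4,0} = 1
G(17) = mex{1,0,3,1,4} = 2
G(18) = mex{1,0,0,5,1} = 2
G(19) = mex{2,1,0,2,5} = 3
G(20) = mex{2,1,1,3,2} = 0
G(21) = mex{3,2,1,0,3} = 4
G(22) = mex{0,2,2,0,0} = 1
G_A(22) = 1.
Pile B, S = {1, 5}:
G(0) = 0
G(1) = mex{0} = 1
G(2) = mex{1} = 0
G(3) = mex{0} = 1
G(4) = mex{1} = 0
G(5) = mex{0,0} = 1
G(6) = mex{1,1} = 0
G(7) = mex{0,0} = 1
G(8) = mex{1,1} = 0
G(9) = mex{0,0} = 1
G(10) = mex{1,1} = 0
G(11) = mex{0,0} = 1
G(12) = mex{1,1} = 0
G(13) = mex{0,0} = 1
G(14) = mex{1,1} = 0
G(15) = mex{0,0} = 1
G(16) = mex{1,1} = 0
G(17) = mex{0,0} = 1
G(18) = mex{1,1} = 0
G(19) = mex{0,0} = 1
G(20) = mex{1,1} = 0
G_B(20) = 0.
Pile C, S = {1, 2, 3, 5}:
G(0) = 0
G(1) = mex{0} = 1
G(2) = mex{1,0} = 2
G(3) = mex{2,1,0} = 3
G(4) = mex{3,2,1} = 0
G(5) = mex{0,3,2,0} = 1
G(6) = mex{1,0,3,1} = 2
G(7) = mex{2,1,0,2} = 3
G(8) = mex{3,2,1,3} = 0
G(9) = mex{0,3,2,0} = 1
G(10) = mex{1,0,3,1} = 2
G(11) = mex{2,1,0,2} = 3
G(12) = mex{3,2,1,3} = 0
G(13) = mex{0,3,2,0} = 1
G(14) = mex{1,0,3,1} = 2
G(15) = mex{2,1,0,2} = 3
G(16) = mex{3,2,1,3} = 0
G(17) = mex{0,3,2,0} = 1
G(18) = mex{1,0,3,1} = 2
G(19) = mex{2,1,0,2} = 3
G(20) = mex{3,2,1,3} = 0
G(21) = mex{0,3,2,0} = 1
G_C(21) = 1.
Combined Grundy value = 1 ⊕ 0 ⊕ 1 = 0.

0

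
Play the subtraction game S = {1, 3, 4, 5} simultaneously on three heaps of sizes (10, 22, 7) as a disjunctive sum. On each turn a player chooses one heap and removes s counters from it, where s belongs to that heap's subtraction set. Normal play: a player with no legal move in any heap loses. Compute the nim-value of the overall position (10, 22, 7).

1

All heaps use S = {1, 3, 4, 5}:
G(0) = 0
G(1) = mex{0} = 1
G(2) = mex{1} = 0
G(3) = mex{0,0} = 1
G(4) = mex{1,1,0} = 2
G(5) = mex{2,0,1,0} = 3
G(6) = mex{3,1,0,1} = 2
G(7) = mex{2,2,1,0} = 3
G(8) = mex{3,3,2,1} = 0
G(9) = mex{0,2,3,2} = 1
G(10) = mex{1,3,2,3} = 0
G(11) = mex{0,0,3,2} = 1
G(12) = mex{1,1,0,3} = 2
G(13) = mex{2,0,1,0} = 3
G(14) = mex{3,1,0,1} = 2
G(15) = mex{2,2,1,0} = 3
G(16) = mex{3,3,2,1} = 0
G(17) = mex{0,2,3,2} = 1
G(18) = mex{1,3,2,3} = 0
G(19) = mex{0,0,3,2} = 1
G(20) = mex{1,1,0,3} = 2
G(21) = mex{2,0,1,0} = 3
G(22) = mex{3,1,0,1} = 2
Heap A: G(10) = 0.
Heap B: G(22) = 2.
Heap C: G(7) = 3.
Combined Grundy value = 0 ⊕ 2 ⊕ 3 = 1.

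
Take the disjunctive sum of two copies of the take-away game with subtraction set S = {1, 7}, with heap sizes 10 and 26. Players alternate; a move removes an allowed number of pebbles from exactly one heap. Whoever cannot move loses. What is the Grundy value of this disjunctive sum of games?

All heaps use S = {1, 7}:
n :  0  1  2  3  4  5  6  7  8  9 10 11 12 13 14 15 16 17 18 19 20 21 22 23 24 25 26
G :  0  1  0  1  0  1  0  1  0  1  0  1  0  1  0  1  0  1  0  1  0  1  0  1  0  1  0
Heap A: G(10) = 0.
Heap B: G(26) = 0.
Combined Grundy value = 0 ⊕ 0 = 0.

0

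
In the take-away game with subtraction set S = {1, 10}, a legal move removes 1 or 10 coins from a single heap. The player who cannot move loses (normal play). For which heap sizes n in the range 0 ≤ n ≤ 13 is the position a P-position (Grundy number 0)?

G(0) = 0
G(1) = mex{0} = 1
G(2) = mex{1} = 0
G(3) = mex{0} = 1
G(4) = mex{1} = 0
G(5) = mex{0} = 1
G(6) = mex{1} = 0
G(7) = mex{0} = 1
G(8) = mex{1} = 0
G(9) = mex{0} = 1
G(10) = mex{1,0} = 2
G(11) = mex{2,1} = 0
G(12) = mex{0,0} = 1
G(13) = mex{1,1} = 0
P-positions are exactly the n with G(n) = 0.

0, 2, 4, 6, 8, 11, 13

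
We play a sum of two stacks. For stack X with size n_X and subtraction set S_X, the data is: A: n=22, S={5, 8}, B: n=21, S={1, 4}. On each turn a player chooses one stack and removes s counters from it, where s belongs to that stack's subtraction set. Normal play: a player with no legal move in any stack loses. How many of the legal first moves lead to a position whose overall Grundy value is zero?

0

Stack A, S = {5, 8}:
G(0) = 0
G(1) = mex{} = 0
G(2) = mex{} = 0
G(3) = mex{} = 0
G(4) = mex{} = 0
G(5) = mex{0} = 1
G(6) = mex{0} = 1
G(7) = mex{0} = 1
G(8) = mex{0,0} = 1
G(9) = mex{0,0} = 1
G(10) = mex{1,0} = 2
G(11) = mex{1,0} = 2
G(12) = mex{1,0} = 2
G(13) = mex{1,1} = 0
G(14) = mex{1,1} = 0
G(15) = mex{2,1} = 0
G(16) = mex{2,1} = 0
G(17) = mex{2,1} = 0
G(18) = mex{0,2} = 1
G(19) = mex{0,2} = 1
G(20) = mex{0,2} = 1
G(21) = mex{0,0} = 1
G(22) = mex{0,0} = 1
G_A(22) = 1.
Stack B, S = {1, 4}:
G(0) = 0
G(1) = mex{0} = 1
G(2) = mex{1} = 0
G(3) = mex{0} = 1
G(4) = mex{1,0} = 2
G(5) = mex{2,1} = 0
G(6) = mex{0,0} = 1
G(7) = mex{1,1} = 0
G(8) = mex{0,2} = 1
G(9) = mex{1,0} = 2
G(10) = mex{2,1} = 0
G(11) = mex{0,0} = 1
G(12) = mex{1,1} = 0
G(13) = mex{0,2} = 1
G(14) = mex{1,0} = 2
G(15) = mex{2,1} = 0
G(16) = mex{0,0} = 1
G(17) = mex{1,1} = 0
G(18) = mex{0,2} = 1
G(19) = mex{1,0} = 2
G(20) = mex{2,1} = 0
G(21) = mex{0,0} = 1
G_B(21) = 1.
Combined Grundy value = 1 ⊕ 1 = 0.
A winning move leaves total XOR = 0, i.e. changes one component's Grundy value g to g ⊕ X where X is the current total.
Stack A: target g' = 1⊕0 = 1, but every legal move changes the Grundy value (mex property), so 0 moves.
Stack B: target g' = 1⊕0 = 1, but every legal move changes the Grundy value (mex property), so 0 moves.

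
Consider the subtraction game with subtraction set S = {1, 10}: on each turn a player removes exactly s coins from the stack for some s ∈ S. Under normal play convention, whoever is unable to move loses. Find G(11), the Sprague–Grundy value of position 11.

0

n :  0  1  2  3  4  5  6  7  8  9 10 11
G :  0  1  0  1  0  1  0  1  0  1  2  0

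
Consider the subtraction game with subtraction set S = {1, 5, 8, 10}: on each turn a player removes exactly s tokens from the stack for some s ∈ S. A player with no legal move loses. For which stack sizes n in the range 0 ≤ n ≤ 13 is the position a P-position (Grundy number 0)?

n :  0  1  2  3  4  5  6  7  8  9 10 11 12 13
G :  0  1  0  1  0  1  0  1  2  3  2  3  2  0
P-positions are exactly the n with G(n) = 0.

0, 2, 4, 6, 13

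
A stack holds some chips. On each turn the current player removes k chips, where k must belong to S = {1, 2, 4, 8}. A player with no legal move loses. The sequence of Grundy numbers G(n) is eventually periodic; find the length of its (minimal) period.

n :  0  1  2  3  4  5  6  7  8  9 10 11 12 13 14
G :  0  1  2  0  1  2  0  1  2  0  1  2  0  1  2
G(n+3) = G(n) holds for n = 0,…,7 (a full window of length max(S) = 8), so the sequence is purely periodic with period 3.

3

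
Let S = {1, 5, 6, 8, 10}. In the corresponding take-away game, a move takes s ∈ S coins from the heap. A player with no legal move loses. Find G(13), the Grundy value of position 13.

G(0) = 0
G(1) = mex{0} = 1
G(2) = mex{1} = 0
G(3) = mex{0} = 1
G(4) = mex{1} = 0
G(5) = mex{0,0} = 1
G(6) = mex{1,1,0} = 2
G(7) = mex{2,0,1} = 3
G(8) = mex{3,1,0,0} = 2
G(9) = mex{2,0,1,1} = 3
G(10) = mex{3,1,0,0,0} = 2
G(11) = mex{2,2,1,1,1} = 0
G(12) = mex{0,3,2,0,0} = 1
G(13) = mex{1,2,3,1,1} = 0

0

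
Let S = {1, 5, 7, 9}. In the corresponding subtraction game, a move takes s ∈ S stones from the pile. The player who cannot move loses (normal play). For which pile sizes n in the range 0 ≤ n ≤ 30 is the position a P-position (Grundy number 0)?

G(0) = 0
G(1) = mex{0} = 1
G(2) = mex{1} = 0
G(3) = mex{0} = 1
G(4) = mex{1} = 0
G(5) = mex{0,0} = 1
G(6) = mex{1,1} = 0
G(7) = mex{0,0,0} = 1
G(8) = mex{1,1,1} = 0
G(9) = mex{0,0,0,0} = 1
G(10) = mex{1,1,1,1} = 0
G(11) = mex{0,0,0,0} = 1
G(12) = mex{1,1,1,1} = 0
G(13) = mex{0,0,0,0} = 1
G(14) = mex{1,1,1,1} = 0
G(15) = mex{0,0,0,0} = 1
G(16) = mex{1,1,1,1} = 0
G(17) = mex{0,0,0,0} = 1
G(18) = mex{1,1,1,1} = 0
G(19) = mex{0,0,0,0} = 1
G(20) = mex{1,1,1,1} = 0
G(21) = mex{0,0,0,0} = 1
G(22) = mex{1,1,1,1} = 0
G(23) = mex{0,0,0,0} = 1
G(24) = mex{1,1,1,1} = 0
G(25) = mex{0,0,0,0} = 1
G(26) = mex{1,1,1,1} = 0
G(27) = mex{0,0,0,0} = 1
G(28) = mex{1,1,1,1} = 0
G(29) = mex{0,0,0,0} = 1
G(30) = mex{1,1,1,1} = 0
P-positions are exactly the n with G(n) = 0.

0, 2, 4, 6, 8, 10, 12, 14, 16, 18, 20, 22, 24, 26, 28, 30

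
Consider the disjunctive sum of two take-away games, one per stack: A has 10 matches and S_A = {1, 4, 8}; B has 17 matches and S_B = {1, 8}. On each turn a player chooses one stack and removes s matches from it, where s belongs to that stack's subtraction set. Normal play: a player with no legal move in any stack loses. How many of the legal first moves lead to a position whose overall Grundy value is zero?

Stack A, S = {1, 4, 8}:
G(0) = 0
G(1) = mex{0} = 1
G(2) = mex{1} = 0
G(3) = mex{0} = 1
G(4) = mex{1,0} = 2
G(5) = mex{2,1} = 0
G(6) = mex{0,0} = 1
G(7) = mex{1,1} = 0
G(8) = mex{0,2,0} = 1
G(9) = mex{1,0,1} = 2
G(10) = mex{2,1,0} = 3
G_A(10) = 3.
Stack B, S = {1, 8}:
n :  0  1  2  3  4  5  6  7  8  9 10 11 12 13 14 15 16 17
G :  0  1  0  1  0  1  0  1  2  0  1  0  1  0  1  0  1  2
G_B(17) = 2.
Combined Grundy value = 3 ⊕ 2 = 1.
A winning move leaves total XOR = 0, i.e. changes one component's Grundy value g to g ⊕ X where X is the current total.
Stack A: need g' = 3⊕1 = 2. Options: 10−1→G=2, 10−4→G=1, 10−8→G=0. Hits: 1.
Stack B: need g' = 2⊕1 = 3. Options: 17−1→G=1, 17−8→G=0. Hits: 0.

1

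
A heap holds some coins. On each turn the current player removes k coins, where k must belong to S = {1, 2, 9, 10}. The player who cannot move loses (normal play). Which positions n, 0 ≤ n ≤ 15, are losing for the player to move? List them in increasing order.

n :  0  1  2  3  4  5  6  7  8  9 10 11 12 13 14 15
G :  0  1  2  0  1  2  0  1  2  3  4  0  1  2  0  1
P-positions are exactly the n with G(n) = 0.

0, 3, 6, 11, 14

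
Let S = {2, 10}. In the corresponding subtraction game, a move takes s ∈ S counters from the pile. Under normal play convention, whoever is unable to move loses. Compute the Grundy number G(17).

0

n :  0  1  2  3  4  5  6  7  8  9 10 11 12 13 14 15 16 17
G :  0  0  1  1  0  0  1  1  0  0  1  1  0  0  1  1  0  0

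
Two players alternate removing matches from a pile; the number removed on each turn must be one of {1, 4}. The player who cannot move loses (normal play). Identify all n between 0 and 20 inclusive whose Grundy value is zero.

G(0) = 0
G(1) = mex{0} = 1
G(2) = mex{1} = 0
G(3) = mex{0} = 1
G(4) = mex{1,0} = 2
G(5) = mex{2,1} = 0
G(6) = mex{0,0} = 1
G(7) = mex{1,1} = 0
G(8) = mex{0,2} = 1
G(9) = mex{1,0} = 2
G(10) = mex{2,1} = 0
G(11) = mex{0,0} = 1
G(12) = mex{1,1} = 0
G(13) = mex{0,2} = 1
G(14) = mex{1,0} = 2
G(15) = mex{2,1} = 0
G(16) = mex{0,0} = 1
G(17) = mex{1,1} = 0
G(18) = mex{0,2} = 1
G(19) = mex{1,0} = 2
G(20) = mex{2,1} = 0
P-positions are exactly the n with G(n) = 0.

0, 2, 5, 7, 10, 12, 15, 17, 20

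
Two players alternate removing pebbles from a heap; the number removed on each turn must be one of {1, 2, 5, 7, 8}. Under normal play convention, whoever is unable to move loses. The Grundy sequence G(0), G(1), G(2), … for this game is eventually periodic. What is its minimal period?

G(0) = 0
G(1) = mex{0} = 1
G(2) = mex{1,0} = 2
G(3) = mex{2,1} = 0
G(4) = mex{0,2} = 1
G(5) = mex{1,0,0} = 2
G(6) = mex{2,1,1} = 0
G(7) = mex{0,2,2,0} = 1
G(8) = mex{1,0,0,1,0} = 2
G(9) = mex{2,1,1,2,1} = 0
G(10) = mex{0,2,2,0,2} = 1
G(11) = mex{1,0,0,1,0} = 2
G(12) = mex{2,1,1,2,1} = 0
G(13) = mex{0,2,2,0,2} = 1
G(14) = mex{1,0,0,1,0} = 2
G(n+3) = G(n) holds for n = 0,…,7 (a full window of length max(S) = 8), so the sequence is purely periodic with period 3.

3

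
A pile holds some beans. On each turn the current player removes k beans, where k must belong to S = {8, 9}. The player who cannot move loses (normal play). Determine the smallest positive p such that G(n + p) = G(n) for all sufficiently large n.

G(0) = 0
G(1) = mex{} = 0
G(2) = mex{} = 0
G(3) = mex{} = 0
G(4) = mex{} = 0
G(5) = mex{} = 0
G(6) = mex{} = 0
G(7) = mex{} = 0
G(8) = mex{0} = 1
G(9) = mex{0,0} = 1
G(10) = mex{0,0} = 1
G(11) = mex{0,0} = 1
G(12) = mex{0,0} = 1
G(13) = mex{0,0} = 1
G(14) = mex{0,0} = 1
G(15) = mex{0,0} = 1
G(16) = mex{1,0} = 2
G(17) = mex{1,1} = 0
G(18) = mex{1,1} = 0
G(19) = mex{1,1} = 0
G(20) = mex{1,1} = 0
G(21) = mex{1,1} = 0
G(22) = mex{1,1} = 0
G(23) = mex{1,1} = 0
G(24) = mex{2,1} = 0
G(25) = mex{0,2} = 1
G(26) = mex{0,0} = 1
G(27) = mex{0,0} = 1
G(28) = mex{0,0} = 1
G(29) = mex{0,0} = 1
G(30) = mex{0,0} = 1
G(31) = mex{0,0} = 1
G(32) = mex{0,0} = 1
G(33) = mex{1,0} = 2
G(34) = mex{1,1} = 0
G(35) = mex{1,1} = 0
G(n+17) = G(n) holds for n = 0,…,8 (a full window of length max(S) = 9), so the sequence is purely periodic with period 17.

17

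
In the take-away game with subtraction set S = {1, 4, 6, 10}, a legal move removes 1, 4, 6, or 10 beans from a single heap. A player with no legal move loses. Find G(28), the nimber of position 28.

0

n :  0  1  2  3  4  5  6  7  8  9 10 11 12 13 14 15 16 17 18 19 20 21 22 23 24 25 26 27 28
G :  0  1  0  1  2  0  1  0  1  2  3  2  3  4  0  1  0  1  2  0  1  0  1  2  3  2  3  4  0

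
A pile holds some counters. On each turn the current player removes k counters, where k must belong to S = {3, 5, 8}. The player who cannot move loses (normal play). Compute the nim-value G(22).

0

n :  0  1  2  3  4  5  6  7  8  9 10 11 12 13 14 15 16 17 18 19 20 21 22
G :  0  0  0  1  1  1  2  2  2  3  3  0  0  0  1  1  1  2  2  2  3  3  0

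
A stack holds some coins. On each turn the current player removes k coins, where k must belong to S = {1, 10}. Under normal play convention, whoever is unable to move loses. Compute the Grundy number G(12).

G(0) = 0
G(1) = mex{0} = 1
G(2) = mex{1} = 0
G(3) = mex{0} = 1
G(4) = mex{1} = 0
G(5) = mex{0} = 1
G(6) = mex{1} = 0
G(7) = mex{0} = 1
G(8) = mex{1} = 0
G(9) = mex{0} = 1
G(10) = mex{1,0} = 2
G(11) = mex{2,1} = 0
G(12) = mex{0,0} = 1

1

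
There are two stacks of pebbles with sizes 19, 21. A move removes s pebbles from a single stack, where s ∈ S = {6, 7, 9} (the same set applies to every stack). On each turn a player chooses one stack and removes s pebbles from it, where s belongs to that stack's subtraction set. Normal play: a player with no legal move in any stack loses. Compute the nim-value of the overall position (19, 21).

1

All stacks use S = {6, 7, 9}:
n :  0  1  2  3  4  5  6  7  8  9 10 11 12 13 14 15 16 17 18 19 20 21
G :  0  0  0  0  0  0  1  1  1  1  1  1  2  2  2  0  0  0  0  0  0  1
Stack A: G(19) = 0.
Stack B: G(21) = 1.
Combined Grundy value = 0 ⊕ 1 = 1.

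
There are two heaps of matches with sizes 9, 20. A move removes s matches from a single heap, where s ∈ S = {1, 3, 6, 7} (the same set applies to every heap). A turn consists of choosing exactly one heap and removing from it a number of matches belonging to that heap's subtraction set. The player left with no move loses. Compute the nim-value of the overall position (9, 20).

All heaps use S = {1, 3, 6, 7}:
G(0) = 0
G(1) = mex{0} = 1
G(2) = mex{1} = 0
G(3) = mex{0,0} = 1
G(4) = mex{1,1} = 0
G(5) = mex{0,0} = 1
G(6) = mex{1,1,0} = 2
G(7) = mex{2,0,1,0} = 3
G(8) = mex{3,1,0,1} = 2
G(9) = mex{2,2,1,0} = 3
G(10) = mex{3,3,0,1} = 2
G(11) = mex{2,2,1,0} = 3
G(12) = mex{3,3,2,1} = 0
G(13) = mex{0,2,3,2} = 1
G(14) = mex{1,3,2,3} = 0
G(15) = mex{0,0,3,2} = 1
G(16) = mex{1,1,2,3} = 0
G(17) = mex{0,0,3,2} = 1
G(18) = mex{1,1,0,3} = 2
G(19) = mex{2,0,1,0} = 3
G(20) = mex{3,1,0,1} = 2
Heap A: G(9) = 3.
Heap B: G(20) = 2.
Combined Grundy value = 3 ⊕ 2 = 1.

1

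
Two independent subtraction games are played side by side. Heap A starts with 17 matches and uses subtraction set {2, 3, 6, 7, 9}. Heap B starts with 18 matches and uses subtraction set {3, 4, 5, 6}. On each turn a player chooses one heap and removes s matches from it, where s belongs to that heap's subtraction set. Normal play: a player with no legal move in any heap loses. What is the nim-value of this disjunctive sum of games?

Heap A, S = {2, 3, 6, 7, 9}:
n :  0  1  2  3  4  5  6  7  8  9 10 11 12 13 14 15 16 17
G :  0  0  1  1  2  0  3  1  2  2  3  3  4  0  5  1  4  0
G_A(17) = 0.
Heap B, S = {3, 4, 5, 6}:
G(0) = 0
G(1) = mex{} = 0
G(2) = mex{} = 0
G(3) = mex{0} = 1
G(4) = mex{0,0} = 1
G(5) = mex{0,0,0} = 1
G(6) = mex{1,0,0,0} = 2
G(7) = mex{1,1,0,0} = 2
G(8) = mex{1,1,1,0} = 2
G(9) = mex{2,1,1,1} = 0
G(10) = mex{2,2,1,1} = 0
G(11) = mex{2,2,2,1} = 0
G(12) = mex{0,2,2,2} = 1
G(13) = mex{0,0,2,2} = 1
G(14) = mex{0,0,0,2} = 1
G(15) = mex{1,0,0,0} = 2
G(16) = mex{1,1,0,0} = 2
G(17) = mex{1,1,1,0} = 2
G(18) = mex{2,1,1,1} = 0
G_B(18) = 0.
Combined Grundy value = 0 ⊕ 0 = 0.

0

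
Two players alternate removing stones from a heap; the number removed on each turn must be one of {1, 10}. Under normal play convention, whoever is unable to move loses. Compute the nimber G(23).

n :  0  1  2  3  4  5  6  7  8  9 10 11 12 13 14 15 16 17 18 19 20 21 22 23
G :  0  1  0  1  0  1  0  1  0  1  2  0  1  0  1  0  1  0  1  0  1  2  0  1

1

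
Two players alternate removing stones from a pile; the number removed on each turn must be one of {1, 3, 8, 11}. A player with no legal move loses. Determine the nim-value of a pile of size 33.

1

G(0) = 0
G(1) = mex{0} = 1
G(2) = mex{1} = 0
G(3) = mex{0,0} = 1
G(4) = mex{1,1} = 0
G(5) = mex{0,0} = 1
G(6) = mex{1,1} = 0
G(7) = mex{0,0} = 1
G(8) = mex{1,1,0} = 2
G(9) = mex{2,0,1} = 3
G(10) = mex{3,1,0} = 2
G(11) = mex{2,2,1,0} = 3
G(12) = mex{3,3,0,1} = 2
G(13) = mex{2,2,1,0} = 3
G(14) = mex{3,3,0,1} = 2
G(15) = mex{2,2,1,0} = 3
G(16) = mex{3,3,2,1} = 0
G(17) = mex{0,2,3,0} = 1
G(18) = mex{1,3,2,1} = 0
G(19) = mex{0,0,3,2} = 1
G(20) = mex{1,1,2,3} = 0
G(21) = mex{0,0,3,2} = 1
G(22) = mex{1,1,2,3} = 0
G(23) = mex{0,0,3,2} = 1
G(24) = mex{1,1,0,3} = 2
G(25) = mex{2,0,1,2} = 3
G(26) = mex{3,1,0,3} = 2
G(27) = mex{2,2,1,0} = 3
G(28) = mex{3,3,0,1} = 2
G(29) = mex{2,2,1,0} = 3
G(30) = mex{3,3,0,1} = 2
G(31) = mex{2,2,1,0} = 3
G(32) = mex{3,3,2,1} = 0
G(33) = mex{0,2,3,0} = 1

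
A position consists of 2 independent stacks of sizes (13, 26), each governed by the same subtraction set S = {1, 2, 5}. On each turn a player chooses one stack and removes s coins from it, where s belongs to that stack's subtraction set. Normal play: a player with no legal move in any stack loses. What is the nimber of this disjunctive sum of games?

All stacks use S = {1, 2, 5}:
G(0) = 0
G(1) = mex{0} = 1
G(2) = mex{1,0} = 2
G(3) = mex{2,1} = 0
G(4) = mex{0,2} = 1
G(5) = mex{1,0,0} = 2
G(6) = mex{2,1,1} = 0
G(7) = mex{0,2,2} = 1
G(8) = mex{1,0,0} = 2
G(9) = mex{2,1,1} = 0
G(10) = mex{0,2,2} = 1
G(11) = mex{1,0,0} = 2
G(12) = mex{2,1,1} = 0
G(13) = mex{0,2,2} = 1
G(14) = mex{1,0,0} = 2
G(15) = mex{2,1,1} = 0
G(16) = mex{0,2,2} = 1
G(17) = mex{1,0,0} = 2
G(18) = mex{2,1,1} = 0
G(19) = mex{0,2,2} = 1
G(20) = mex{1,0,0} = 2
G(21) = mex{2,1,1} = 0
G(22) = mex{0,2,2} = 1
G(23) = mex{1,0,0} = 2
G(24) = mex{2,1,1} = 0
G(25) = mex{0,2,2} = 1
G(26) = mex{1,0,0} = 2
Stack A: G(13) = 1.
Stack B: G(26) = 2.
Combined Grundy value = 1 ⊕ 2 = 3.

3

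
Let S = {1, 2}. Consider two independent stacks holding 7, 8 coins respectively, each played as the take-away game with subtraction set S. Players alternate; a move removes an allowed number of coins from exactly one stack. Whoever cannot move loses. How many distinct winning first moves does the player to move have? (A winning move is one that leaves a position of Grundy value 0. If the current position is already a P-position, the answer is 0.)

All stacks use S = {1, 2}:
n : 0 1 2 3 4 5 6 7 8
G : 0 1 2 0 1 2 0 1 2
Stack A: G(7) = 1.
Stack B: G(8) = 2.
Combined Grundy value = 1 ⊕ 2 = 3.
A winning move leaves total XOR = 0, i.e. changes one component's Grundy value g to g ⊕ X where X is the current total.
Stack A: need g' = 1⊕3 = 2. Options: 7−1→G=0, 7−2→G=2. Hits: 1.
Stack B: need g' = 2⊕3 = 1. Options: 8−1→G=1, 8−2→G=0. Hits: 1.

2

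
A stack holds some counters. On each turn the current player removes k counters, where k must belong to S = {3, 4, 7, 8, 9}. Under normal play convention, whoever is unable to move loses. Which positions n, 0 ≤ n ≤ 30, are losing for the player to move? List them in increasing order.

0, 1, 2, 12, 13, 14, 24, 25, 26

G(0) = 0
G(1) = mex{} = 0
G(2) = mex{} = 0
G(3) = mex{0} = 1
G(4) = mex{0,0} = 1
G(5) = mex{0,0} = 1
G(6) = mex{1,0} = 2
G(7) = mex{1,1,0} = 2
G(8) = mex{1,1,0,0} = 2
G(9) = mex{2,1,0,0,0} = 3
G(10) = mex{2,2,1,0,0} = 3
G(11) = mex{2,2,1,1,0} = 3
G(12) = mex{3,2,1,1,1} = 0
G(13) = mex{3,3,2,1,1} = 0
G(14) = mex{3,3,2,2,1} = 0
G(15) = mex{0,3,2,2,2} = 1
G(16) = mex{0,0,3,2,2} = 1
G(17) = mex{0,0,3,3,2} = 1
G(18) = mex{1,0,3,3,3} = 2
G(19) = mex{1,1,0,3,3} = 2
G(20) = mex{1,1,0,0,3} = 2
G(21) = mex{2,1,0,0,0} = 3
G(22) = mex{2,2,1,0,0} = 3
G(23) = mex{2,2,1,1,0} = 3
G(24) = mex{3,2,1,1,1} = 0
G(25) = mex{3,3,2,1,1} = 0
G(26) = mex{3,3,2,2,1} = 0
G(27) = mex{0,3,2,2,2} = 1
G(28) = mex{0,0,3,2,2} = 1
G(29) = mex{0,0,3,3,2} = 1
G(30) = mex{1,0,3,3,3} = 2
P-positions are exactly the n with G(n) = 0.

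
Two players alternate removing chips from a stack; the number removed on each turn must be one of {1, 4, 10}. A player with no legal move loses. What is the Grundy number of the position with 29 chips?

G(0) = 0
G(1) = mex{0} = 1
G(2) = mex{1} = 0
G(3) = mex{0} = 1
G(4) = mex{1,0} = 2
G(5) = mex{2,1} = 0
G(6) = mex{0,0} = 1
G(7) = mex{1,1} = 0
G(8) = mex{0,2} = 1
G(9) = mex{1,0} = 2
G(10) = mex{2,1,0} = 3
G(11) = mex{3,0,1} = 2
G(12) = mex{2,1,0} = 3
G(13) = mex{3,2,1} = 0
G(14) = mex{0,3,2} = 1
G(15) = mex{1,2,0} = 3
G(16) = mex{3,3,1} = 0
G(17) = mex{0,0,0} = 1
G(18) = mex{1,1,1} = 0
G(19) = mex{0,3,2} = 1
G(20) = mex{1,0,3} = 2
G(21) = mex{2,1,2} = 0
G(22) = mex{0,0,3} = 1
G(23) = mex{1,1,0} = 2
G(24) = mex{2,2,1} = 0
G(25) = mex{0,0,3} = 1
G(26) = mex{1,1,0} = 2
G(27) = mex{2,2,1} = 0
G(28) = mex{0,0,0} = 1
G(29) = mex{1,1,1} = 0

0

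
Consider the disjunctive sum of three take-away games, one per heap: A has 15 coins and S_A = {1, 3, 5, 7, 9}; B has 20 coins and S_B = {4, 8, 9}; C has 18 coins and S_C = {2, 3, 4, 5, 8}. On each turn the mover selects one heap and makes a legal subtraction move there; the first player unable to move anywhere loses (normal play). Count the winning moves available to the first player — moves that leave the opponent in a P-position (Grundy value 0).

Heap A, S = {1, 3, 5, 7, 9}:
G(0) = 0
G(1) = mex{0} = 1
G(2) = mex{1} = 0
G(3) = mex{0,0} = 1
G(4) = mex{1,1} = 0
G(5) = mex{0,0,0} = 1
G(6) = mex{1,1,1} = 0
G(7) = mex{0,0,0,0} = 1
G(8) = mex{1,1,1,1} = 0
G(9) = mex{0,0,0,0,0} = 1
G(10) = mex{1,1,1,1,1} = 0
G(11) = mex{0,0,0,0,0} = 1
G(12) = mex{1,1,1,1,1} = 0
G(13) = mex{0,0,0,0,0} = 1
G(14) = mex{1,1,1,1,1} = 0
G(15) = mex{0,0,0,0,0} = 1
G_A(15) = 1.
Heap B, S = {4, 8, 9}:
G(0) = 0
G(1) = mex{} = 0
G(2) = mex{} = 0
G(3) = mex{} = 0
G(4) = mex{0} = 1
G(5) = mex{0} = 1
G(6) = mex{0} = 1
G(7) = mex{0} = 1
G(8) = mex{1,0} = 2
G(9) = mex{1,0,0} = 2
G(10) = mex{1,0,0} = 2
G(11) = mex{1,0,0} = 2
G(12) = mex{2,1,0} = 3
G(13) = mex{2,1,1} = 0
G(14) = mex{2,1,1} = 0
G(15) = mex{2,1,1} = 0
G(16) = mex{3,2,1} = 0
G(17) = mex{0,2,2} = 1
G(18) = mex{0,2,2} = 1
G(19) = mex{0,2,2} = 1
G(20) = mex{0,3,2} = 1
G_B(20) = 1.
Heap C, S = {2, 3, 4, 5, 8}:
G(0) = 0
G(1) = mex{} = 0
G(2) = mex{0} = 1
G(3) = mex{0,0} = 1
G(4) = mex{1,0,0} = 2
G(5) = mex{1,1,0,0} = 2
G(6) = mex{2,1,1,0} = 3
G(7) = mex{2,2,1,1} = 0
G(8) = mex{3,2,2,1,0} = 4
G(9) = mex{0,3,2,2,0} = 1
G(10) = mex{4,0,3,2,1} = 5
G(11) = mex{1,4,0,3,1} = 2
G(12) = mex{5,1,4,0,2} = 3
G(13) = mex{2,5,1,4,2} = 0
G(14) = mex{3,2,5,1,3} = 0
G(15) = mex{0,3,2,5,0} = 1
G(16) = mex{0,0,3,2,4} = 1
G(17) = mex{1,0,0,3,1} = 2
G(18) = mex{1,1,0,0,5} = 2
G_C(18) = 2.
Combined Grundy value = 1 ⊕ 1 ⊕ 2 = 2.
A winning move leaves total XOR = 0, i.e. changes one component's Grundy value g to g ⊕ X where X is the current total.
Heap A: need g' = 1⊕2 = 3. Options: 15−1→G=0, 15−3→G=0, 15−5→G=0, 15−7→G=0, 15−9→G=0. Hits: 0.
Heap B: need g' = 1⊕2 = 3. Options: 20−4→G=0, 20−8→G=3, 20−9→G=2. Hits: 1.
Heap C: need g' = 2⊕2 = 0. Options: 18−2→G=1, 18−3→G=1, 18−4→G=0, 18−5→G=0, 18−8→G=5. Hits: 2.

3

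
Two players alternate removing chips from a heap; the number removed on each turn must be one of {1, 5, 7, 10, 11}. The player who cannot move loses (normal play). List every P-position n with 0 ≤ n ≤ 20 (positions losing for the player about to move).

0, 2, 4, 6, 8, 20

n :  0  1  2  3  4  5  6  7  8  9 10 11 12 13 14 15 16 17 18 19 20
G :  0  1  0  1  0  1  0  1  0  1  2  3  2  3  2  3  2  3  2  3  0
P-positions are exactly the n with G(n) = 0.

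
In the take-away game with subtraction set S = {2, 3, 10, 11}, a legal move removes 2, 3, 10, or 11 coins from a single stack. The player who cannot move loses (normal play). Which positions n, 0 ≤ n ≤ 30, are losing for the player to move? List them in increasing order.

0, 1, 5, 6, 13, 14, 18, 19, 26, 27

n :  0  1  2  3  4  5  6  7  8  9 10 11 12 13 14 15 16 17 18 19 20 21 22 23 24 25 26 27 28 29 30
G :  0  0  1  1  2  0  0  1  1  2  2  3  3  0  0  1  1  2  0  0  1  1  2  2  3  3  0  0  1  1  2
P-positions are exactly the n with G(n) = 0.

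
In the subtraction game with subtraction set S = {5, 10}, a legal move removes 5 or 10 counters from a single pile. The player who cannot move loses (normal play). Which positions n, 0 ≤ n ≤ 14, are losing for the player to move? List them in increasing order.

n :  0  1  2  3  4  5  6  7  8  9 10 11 12 13 14
G :  0  0  0  0  0  1  1  1  1  1  2  2  2  2  2
P-positions are exactly the n with G(n) = 0.

0, 1, 2, 3, 4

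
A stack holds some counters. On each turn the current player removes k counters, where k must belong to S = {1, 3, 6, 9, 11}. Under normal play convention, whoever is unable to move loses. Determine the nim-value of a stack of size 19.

3

G(0) = 0
G(1) = mex{0} = 1
G(2) = mex{1} = 0
G(3) = mex{0,0} = 1
G(4) = mex{1,1} = 0
G(5) = mex{0,0} = 1
G(6) = mex{1,1,0} = 2
G(7) = mex{2,0,1} = 3
G(8) = mex{3,1,0} = 2
G(9) = mex{2,2,1,0} = 3
G(10) = mex{3,3,0,1} = 2
G(11) = mex{2,2,1,0,0} = 3
G(12) = mex{3,3,2,1,1} = 0
G(13) = mex{0,2,3,0,0} = 1
G(14) = mex{1,3,2,1,1} = 0
G(15) = mex{0,0,3,2,0} = 1
G(16) = mex{1,1,2,3,1} = 0
G(17) = mex{0,0,3,2,2} = 1
G(18) = mex{1,1,0,3,3} = 2
G(19) = mex{2,0,1,2,2} = 3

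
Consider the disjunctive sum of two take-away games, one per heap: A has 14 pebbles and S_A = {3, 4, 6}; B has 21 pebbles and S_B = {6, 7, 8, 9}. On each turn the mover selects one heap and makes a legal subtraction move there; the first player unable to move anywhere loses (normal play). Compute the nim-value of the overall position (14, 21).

0

Heap A, S = {3, 4, 6}:
G(0) = 0
G(1) = mex{} = 0
G(2) = mex{} = 0
G(3) = mex{0} = 1
G(4) = mex{0,0} = 1
G(5) = mex{0,0} = 1
G(6) = mex{1,0,0} = 2
G(7) = mex{1,1,0} = 2
G(8) = mex{1,1,0} = 2
G(9) = mex{2,1,1} = 0
G(10) = mex{2,2,1} = 0
G(11) = mex{2,2,1} = 0
G(12) = mex{0,2,2} = 1
G(13) = mex{0,0,2} = 1
G(14) = mex{0,0,2} = 1
G_A(14) = 1.
Heap B, S = {6, 7, 8, 9}:
n :  0  1  2  3  4  5  6  7  8  9 10 11 12 13 14 15 16 17 18 19 20 21
G :  0  0  0  0  0  0  1  1  1  1  1  1  2  2  2  0  0  0  0  0  0  1
G_B(21) = 1.
Combined Grundy value = 1 ⊕ 1 = 0.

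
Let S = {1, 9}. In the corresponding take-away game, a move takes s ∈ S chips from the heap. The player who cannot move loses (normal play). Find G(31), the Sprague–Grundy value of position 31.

G(0) = 0
G(1) = mex{0} = 1
G(2) = mex{1} = 0
G(3) = mex{0} = 1
G(4) = mex{1} = 0
G(5) = mex{0} = 1
G(6) = mex{1} = 0
G(7) = mex{0} = 1
G(8) = mex{1} = 0
G(9) = mex{0,0} = 1
G(10) = mex{1,1} = 0
G(11) = mex{0,0} = 1
G(12) = mex{1,1} = 0
G(13) = mex{0,0} = 1
G(14) = mex{1,1} = 0
G(15) = mex{0,0} = 1
G(16) = mex{1,1} = 0
G(17) = mex{0,0} = 1
G(18) = mex{1,1} = 0
G(19) = mex{0,0} = 1
G(20) = mex{1,1} = 0
G(21) = mex{0,0} = 1
G(22) = mex{1,1} = 0
G(23) = mex{0,0} = 1
G(24) = mex{1,1} = 0
G(25) = mex{0,0} = 1
G(26) = mex{1,1} = 0
G(27) = mex{0,0} = 1
G(28) = mex{1,1} = 0
G(29) = mex{0,0} = 1
G(30) = mex{1,1} = 0
G(31) = mex{0,0} = 1

1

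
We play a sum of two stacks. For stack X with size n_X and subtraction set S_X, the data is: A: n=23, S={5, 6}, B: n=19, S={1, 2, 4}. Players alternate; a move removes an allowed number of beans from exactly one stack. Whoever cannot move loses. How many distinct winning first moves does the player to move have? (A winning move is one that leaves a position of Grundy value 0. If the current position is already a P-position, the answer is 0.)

Stack A, S = {5, 6}:
n :  0  1  2  3  4  5  6  7  8  9 10 11 12 13 14 15 16 17 18 19 20 21 22 23
G :  0  0  0  0  0  1  1  1  1  1  2  0  0  0  0  0  1  1  1  1  1  2  0  0
G_A(23) = 0.
Stack B, S = {1, 2, 4}:
n :  0  1  2  3  4  5  6  7  8  9 10 11 12 13 14 15 16 17 18 19
G :  0  1  2  0  1  2  0  1  2  0  1  2  0  1  2  0  1  2  0  1
G_B(19) = 1.
Combined Grundy value = 0 ⊕ 1 = 1.
A winning move leaves total XOR = 0, i.e. changes one component's Grundy value g to g ⊕ X where X is the current total.
Stack A: need g' = 0⊕1 = 1. Options: 23−5→G=1, 23−6→G=1. Hits: 2.
Stack B: need g' = 1⊕1 = 0. Options: 19−1→G=0, 19−2→G=2, 19−4→G=0. Hits: 2.

4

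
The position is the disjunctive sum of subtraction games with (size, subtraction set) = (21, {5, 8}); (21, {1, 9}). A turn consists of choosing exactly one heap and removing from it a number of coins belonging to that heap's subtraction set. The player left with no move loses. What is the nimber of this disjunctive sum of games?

0

Heap A, S = {5, 8}:
G(0) = 0
G(1) = mex{} = 0
G(2) = mex{} = 0
G(3) = mex{} = 0
G(4) = mex{} = 0
G(5) = mex{0} = 1
G(6) = mex{0} = 1
G(7) = mex{0} = 1
G(8) = mex{0,0} = 1
G(9) = mex{0,0} = 1
G(10) = mex{1,0} = 2
G(11) = mex{1,0} = 2
G(12) = mex{1,0} = 2
G(13) = mex{1,1} = 0
G(14) = mex{1,1} = 0
G(15) = mex{2,1} = 0
G(16) = mex{2,1} = 0
G(17) = mex{2,1} = 0
G(18) = mex{0,2} = 1
G(19) = mex{0,2} = 1
G(20) = mex{0,2} = 1
G(21) = mex{0,0} = 1
G_A(21) = 1.
Heap B, S = {1, 9}:
n :  0  1  2  3  4  5  6  7  8  9 10 11 12 13 14 15 16 17 18 19 20 21
G :  0  1  0  1  0  1  0  1  0  1  0  1  0  1  0  1  0  1  0  1  0  1
G_B(21) = 1.
Combined Grundy value = 1 ⊕ 1 = 0.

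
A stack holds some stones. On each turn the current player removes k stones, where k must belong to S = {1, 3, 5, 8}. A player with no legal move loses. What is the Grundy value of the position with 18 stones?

G(0) = 0
G(1) = mex{0} = 1
G(2) = mex{1} = 0
G(3) = mex{0,0} = 1
G(4) = mex{1,1} = 0
G(5) = mex{0,0,0} = 1
G(6) = mex{1,1,1} = 0
G(7) = mex{0,0,0} = 1
G(8) = mex{1,1,1,0} = 2
G(9) = mex{2,0,0,1} = 3
G(10) = mex{3,1,1,0} = 2
G(11) = mex{2,2,0,1} = 3
G(12) = mex{3,3,1,0} = 2
G(13) = mex{2,2,2,1} = 0
G(14) = mex{0,3,3,0} = 1
G(15) = mex{1,2,2,1} = 0
G(16) = mex{0,0,3,2} = 1
G(17) = mex{1,1,2,3} = 0
G(18) = mex{0,0,0,2} = 1

1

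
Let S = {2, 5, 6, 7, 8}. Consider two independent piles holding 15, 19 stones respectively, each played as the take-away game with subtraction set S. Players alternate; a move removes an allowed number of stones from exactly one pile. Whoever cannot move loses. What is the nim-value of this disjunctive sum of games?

All piles use S = {2, 5, 6, 7, 8}:
G(0) = 0
G(1) = mex{} = 0
G(2) = mex{0} = 1
G(3) = mex{0} = 1
G(4) = mex{1} = 0
G(5) = mex{1,0} = 2
G(6) = mex{0,0,0} = 1
G(7) = mex{2,1,0,0} = 3
G(8) = mex{1,1,1,0,0} = 2
G(9) = mex{3,0,1,1,0} = 2
G(10) = mex{2,2,0,1,1} = 3
G(11) = mex{2,1,2,0,1} = 3
G(12) = mex{3,3,1,2,0} = 4
G(13) = mex{3,2,3,1,2} = 0
G(14) = mex{4,2,2,3,1} = 0
G(15) = mex{0,3,2,2,3} = 1
G(16) = mex{0,3,3,2,2} = 1
G(17) = mex{1,4,3,3,2} = 0
G(18) = mex{1,0,4,3,3} = 2
G(19) = mex{0,0,0,4,3} = 1
Pile A: G(15) = 1.
Pile B: G(19) = 1.
Combined Grundy value = 1 ⊕ 1 = 0.

0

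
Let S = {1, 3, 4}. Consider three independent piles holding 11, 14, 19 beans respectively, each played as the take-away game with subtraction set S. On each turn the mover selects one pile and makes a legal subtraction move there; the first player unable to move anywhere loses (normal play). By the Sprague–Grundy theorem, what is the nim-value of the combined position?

1

All piles use S = {1, 3, 4}:
G(0) = 0
G(1) = mex{0} = 1
G(2) = mex{1} = 0
G(3) = mex{0,0} = 1
G(4) = mex{1,1,0} = 2
G(5) = mex{2,0,1} = 3
G(6) = mex{3,1,0} = 2
G(7) = mex{2,2,1} = 0
G(8) = mex{0,3,2} = 1
G(9) = mex{1,2,3} = 0
G(10) = mex{0,0,2} = 1
G(11) = mex{1,1,0} = 2
G(12) = mex{2,0,1} = 3
G(13) = mex{3,1,0} = 2
G(14) = mex{2,2,1} = 0
G(15) = mex{0,3,2} = 1
G(16) = mex{1,2,3} = 0
G(17) = mex{0,0,2} = 1
G(18) = mex{1,1,0} = 2
G(19) = mex{2,0,1} = 3
Pile A: G(11) = 2.
Pile B: G(14) = 0.
Pile C: G(19) = 3.
Combined Grundy value = 2 ⊕ 0 ⊕ 3 = 1.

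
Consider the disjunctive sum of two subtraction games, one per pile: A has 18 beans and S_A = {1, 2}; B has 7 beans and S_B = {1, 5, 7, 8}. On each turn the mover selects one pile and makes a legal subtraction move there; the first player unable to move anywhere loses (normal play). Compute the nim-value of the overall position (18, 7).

1

Pile A, S = {1, 2}:
n :  0  1  2  3  4  5  6  7  8  9 10 11 12 13 14 15 16 17 18
G :  0  1  2  0  1  2  0  1  2  0  1  2  0  1  2  0  1  2  0
G_A(18) = 0.
Pile B, S = {1, 5, 7, 8}:
G(0) = 0
G(1) = mex{0} = 1
G(2) = mex{1} = 0
G(3) = mex{0} = 1
G(4) = mex{1} = 0
G(5) = mex{0,0} = 1
G(6) = mex{1,1} = 0
G(7) = mex{0,0,0} = 1
G_B(7) = 1.
Combined Grundy value = 0 ⊕ 1 = 1.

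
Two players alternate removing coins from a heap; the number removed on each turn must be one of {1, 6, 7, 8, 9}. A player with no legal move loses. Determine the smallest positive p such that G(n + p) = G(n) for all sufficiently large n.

n :  0  1  2  3  4  5  6  7  8  9 10 11 12 13 14 15 16 17 18 19 20 21 22 23 24 25 26 27 28 29
G :  0  1  0  1  0  1  2  3  2  3  2  3  4  5  0  1  0  1  0  1  2  3  2  3  2  3  4  5  0  1
G(n+14) = G(n) holds for n = 0,…,8 (a full window of length max(S) = 9), so the sequence is purely periodic with period 14.

14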